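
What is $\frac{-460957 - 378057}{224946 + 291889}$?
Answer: $- \frac{76274}{46985} \approx -1.6234$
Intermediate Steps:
$\frac{-460957 - 378057}{224946 + 291889} = - \frac{839014}{516835} = \left(-839014\right) \frac{1}{516835} = - \frac{76274}{46985}$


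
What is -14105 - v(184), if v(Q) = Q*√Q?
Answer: -14105 - 368*√46 ≈ -16601.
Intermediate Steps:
v(Q) = Q^(3/2)
-14105 - v(184) = -14105 - 184^(3/2) = -14105 - 368*√46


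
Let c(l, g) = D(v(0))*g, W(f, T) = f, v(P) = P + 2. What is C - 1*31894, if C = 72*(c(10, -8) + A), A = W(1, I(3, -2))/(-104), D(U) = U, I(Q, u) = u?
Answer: -429607/13 ≈ -33047.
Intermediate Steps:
v(P) = 2 + P
c(l, g) = 2*g (c(l, g) = (2 + 0)*g = 2*g)
A = -1/104 (A = 1/(-104) = 1*(-1/104) = -1/104 ≈ -0.0096154)
C = -14985/13 (C = 72*(2*(-8) - 1/104) = 72*(-16 - 1/104) = 72*(-1665/104) = -14985/13 ≈ -1152.7)
C - 1*31894 = -14985/13 - 1*31894 = -14985/13 - 31894 = -429607/13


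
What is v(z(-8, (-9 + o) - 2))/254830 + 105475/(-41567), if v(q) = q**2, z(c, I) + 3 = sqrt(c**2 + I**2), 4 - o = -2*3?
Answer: -13437559146/5296259305 - 3*sqrt(65)/127415 ≈ -2.5374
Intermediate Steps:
o = 10 (o = 4 - (-2)*3 = 4 - 1*(-6) = 4 + 6 = 10)
z(c, I) = -3 + sqrt(I**2 + c**2) (z(c, I) = -3 + sqrt(c**2 + I**2) = -3 + sqrt(I**2 + c**2))
v(z(-8, (-9 + o) - 2))/254830 + 105475/(-41567) = (-3 + sqrt(((-9 + 10) - 2)**2 + (-8)**2))**2/254830 + 105475/(-41567) = (-3 + sqrt((1 - 2)**2 + 64))**2*(1/254830) + 105475*(-1/41567) = (-3 + sqrt((-1)**2 + 64))**2*(1/254830) - 105475/41567 = (-3 + sqrt(1 + 64))**2*(1/254830) - 105475/41567 = (-3 + sqrt(65))**2*(1/254830) - 105475/41567 = (-3 + sqrt(65))**2/254830 - 105475/41567 = -105475/41567 + (-3 + sqrt(65))**2/254830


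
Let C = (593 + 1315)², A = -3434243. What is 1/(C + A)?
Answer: 1/206221 ≈ 4.8492e-6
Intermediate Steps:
C = 3640464 (C = 1908² = 3640464)
1/(C + A) = 1/(3640464 - 3434243) = 1/206221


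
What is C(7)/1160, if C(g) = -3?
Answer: -3/1160 ≈ -0.0025862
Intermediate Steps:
C(7)/1160 = -3/1160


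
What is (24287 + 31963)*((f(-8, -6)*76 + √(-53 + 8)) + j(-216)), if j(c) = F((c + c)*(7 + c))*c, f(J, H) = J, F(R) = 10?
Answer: -155700000 + 168750*I*√5 ≈ -1.557e+8 + 3.7734e+5*I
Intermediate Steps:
j(c) = 10*c
(24287 + 31963)*((f(-8, -6)*76 + √(-53 + 8)) + j(-216)) = (24287 + 31963)*((-8*76 + √(-53 + 8)) + 10*(-216)) = 56250*((-608 + √(-45)) - 2160) = 56250*((-608 + 3*I*√5) - 2160) = 56250*(-2768 + 3*I*√5) = -155700000 + 168750*I*√5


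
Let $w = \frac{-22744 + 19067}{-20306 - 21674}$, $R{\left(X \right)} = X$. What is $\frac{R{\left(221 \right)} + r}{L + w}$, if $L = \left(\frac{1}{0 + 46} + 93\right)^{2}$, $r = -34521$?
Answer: $- \frac{190428626500}{48040931607} \approx -3.9639$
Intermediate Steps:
$w = \frac{3677}{41980}$ ($w = - \frac{3677}{-41980} = \left(-3677\right) \left(- \frac{1}{41980}\right) = \frac{3677}{41980} \approx 0.087589$)
$L = \frac{18309841}{2116}$ ($L = \left(\frac{1}{46} + 93\right)^{2} = \left(\frac{4279}{46}\right)^{2} = \frac{18309841}{2116} \approx 8653.0$)
$\frac{R{\left(221 \right)} + r}{L + w} = \frac{221 - 34521}{\frac{18309841}{2116} + \frac{3677}{41980}} = - \frac{34300}{\frac{48040931607}{5551855}} = \left(-34300\right) \frac{5551855}{48040931607} = - \frac{190428626500}{48040931607}$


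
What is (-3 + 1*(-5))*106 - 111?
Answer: -959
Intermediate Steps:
(-3 + 1*(-5))*106 - 111 = (-3 - 5)*106 - 111 = -8*106 - 111 = -848 - 111 = -959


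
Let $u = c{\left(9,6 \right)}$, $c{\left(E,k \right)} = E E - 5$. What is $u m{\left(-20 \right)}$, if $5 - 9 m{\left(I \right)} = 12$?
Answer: $- \frac{532}{9} \approx -59.111$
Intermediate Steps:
$c{\left(E,k \right)} = -5 + E^{2}$ ($c{\left(E,k \right)} = E^{2} - 5 = -5 + E^{2}$)
$m{\left(I \right)} = - \frac{7}{9}$ ($m{\left(I \right)} = \frac{5}{9} - \frac{4}{3} = - \frac{7}{9}$)
$u = 76$ ($u = -5 + 9^{2} = -5 + 81 = 76$)
$u m{\left(-20 \right)} = 76 \left(- \frac{7}{9}\right) = - \frac{532}{9}$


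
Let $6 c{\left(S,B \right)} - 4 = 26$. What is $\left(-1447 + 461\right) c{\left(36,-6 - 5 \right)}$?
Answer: $-4930$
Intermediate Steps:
$c{\left(S,B \right)} = 5$ ($c{\left(S,B \right)} = \frac{2}{3} + \frac{1}{6} \cdot 26 = \frac{2}{3} + \frac{13}{3} = 5$)
$\left(-1447 + 461\right) c{\left(36,-6 - 5 \right)} = \left(-1447 + 461\right) 5 = \left(-986\right) 5 = -4930$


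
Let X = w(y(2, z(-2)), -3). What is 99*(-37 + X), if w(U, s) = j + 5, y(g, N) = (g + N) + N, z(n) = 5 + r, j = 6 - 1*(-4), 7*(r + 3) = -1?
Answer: -2178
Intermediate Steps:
r = -22/7 (r = -3 + (⅐)*(-1) = -3 - ⅐ = -22/7 ≈ -3.1429)
j = 10 (j = 6 + 4 = 10)
z(n) = 13/7 (z(n) = 5 - 22/7 = 13/7)
y(g, N) = g + 2*N (y(g, N) = (N + g) + N = g + 2*N)
w(U, s) = 15 (w(U, s) = 10 + 5 = 15)
X = 15
99*(-37 + X) = 99*(-37 + 15) = 99*(-22) = -2178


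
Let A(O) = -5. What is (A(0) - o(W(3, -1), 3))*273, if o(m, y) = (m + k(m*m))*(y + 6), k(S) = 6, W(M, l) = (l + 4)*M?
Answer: -38220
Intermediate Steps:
W(M, l) = M*(4 + l) (W(M, l) = (4 + l)*M = M*(4 + l))
o(m, y) = (6 + m)*(6 + y) (o(m, y) = (m + 6)*(y + 6) = (6 + m)*(6 + y))
(A(0) - o(W(3, -1), 3))*273 = (-5 - (36 + 6*(3*(4 - 1)) + 6*3 + (3*(4 - 1))*3))*273 = (-5 - (36 + 6*(3*3) + 18 + (3*3)*3))*273 = (-5 - (36 + 6*9 + 18 + 9*3))*273 = (-5 - (36 + 54 + 18 + 27))*273 = (-5 - 1*135)*273 = (-5 - 135)*273 = -140*273 = -38220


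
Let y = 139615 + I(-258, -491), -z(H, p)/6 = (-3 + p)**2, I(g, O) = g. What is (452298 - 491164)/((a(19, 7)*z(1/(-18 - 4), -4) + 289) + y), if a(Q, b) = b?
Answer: -19433/68794 ≈ -0.28248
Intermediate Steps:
z(H, p) = -6*(-3 + p)**2
y = 139357 (y = 139615 - 258 = 139357)
(452298 - 491164)/((a(19, 7)*z(1/(-18 - 4), -4) + 289) + y) = (452298 - 491164)/((7*(-6*(-3 - 4)**2) + 289) + 139357) = -38866/((7*(-6*(-7)**2) + 289) + 139357) = -38866/((7*(-6*49) + 289) + 139357) = -38866/((7*(-294) + 289) + 139357) = -38866/((-2058 + 289) + 139357) = -38866/(-1769 + 139357) = -38866/137588 = -38866*1/137588 = -19433/68794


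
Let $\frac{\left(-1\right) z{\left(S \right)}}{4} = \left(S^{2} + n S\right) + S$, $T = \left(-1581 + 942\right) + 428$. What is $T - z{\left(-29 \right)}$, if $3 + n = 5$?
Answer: $2805$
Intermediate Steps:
$n = 2$ ($n = -3 + 5 = 2$)
$T = -211$ ($T = -639 + 428 = -211$)
$z{\left(S \right)} = - 12 S - 4 S^{2}$ ($z{\left(S \right)} = - 4 \left(\left(S^{2} + 2 S\right) + S\right) = - 4 \left(S^{2} + 3 S\right) = - 12 S - 4 S^{2}$)
$T - z{\left(-29 \right)} = -211 - \left(-4\right) \left(-29\right) \left(3 - 29\right) = -211 - \left(-4\right) \left(-29\right) \left(-26\right) = -211 - -3016 = -211 + 3016 = 2805$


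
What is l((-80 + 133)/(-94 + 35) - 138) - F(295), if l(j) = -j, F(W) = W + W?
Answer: -26615/59 ≈ -451.10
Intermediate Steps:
F(W) = 2*W
l((-80 + 133)/(-94 + 35) - 138) - F(295) = -((-80 + 133)/(-94 + 35) - 138) - 2*295 = -(53/(-59) - 138) - 1*590 = -(53*(-1/59) - 138) - 590 = -(-53/59 - 138) - 590 = -1*(-8195/59) - 590 = 8195/59 - 590 = -26615/59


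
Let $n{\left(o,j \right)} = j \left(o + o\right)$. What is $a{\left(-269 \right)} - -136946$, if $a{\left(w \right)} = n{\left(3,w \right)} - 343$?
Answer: $134989$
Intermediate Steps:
$n{\left(o,j \right)} = 2 j o$ ($n{\left(o,j \right)} = j 2 o = 2 j o$)
$a{\left(w \right)} = -343 + 6 w$ ($a{\left(w \right)} = 2 w 3 - 343 = 6 w - 343 = -343 + 6 w$)
$a{\left(-269 \right)} - -136946 = \left(-343 + 6 \left(-269\right)\right) - -136946 = \left(-343 - 1614\right) + 136946 = -1957 + 136946 = 134989$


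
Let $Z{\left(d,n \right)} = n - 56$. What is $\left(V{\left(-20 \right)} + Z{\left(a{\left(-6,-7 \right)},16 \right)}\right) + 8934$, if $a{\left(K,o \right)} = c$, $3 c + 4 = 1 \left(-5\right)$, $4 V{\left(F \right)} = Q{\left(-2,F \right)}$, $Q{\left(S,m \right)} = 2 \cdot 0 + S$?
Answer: $\frac{17787}{2} \approx 8893.5$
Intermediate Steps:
$Q{\left(S,m \right)} = S$ ($Q{\left(S,m \right)} = 0 + S = S$)
$V{\left(F \right)} = - \frac{1}{2}$ ($V{\left(F \right)} = \frac{1}{4} \left(-2\right) = - \frac{1}{2}$)
$c = -3$ ($c = - \frac{4}{3} + \frac{1 \left(-5\right)}{3} = - \frac{4}{3} + \frac{1}{3} \left(-5\right) = - \frac{4}{3} - \frac{5}{3} = -3$)
$a{\left(K,o \right)} = -3$
$Z{\left(d,n \right)} = -56 + n$
$\left(V{\left(-20 \right)} + Z{\left(a{\left(-6,-7 \right)},16 \right)}\right) + 8934 = \left(- \frac{1}{2} + \left(-56 + 16\right)\right) + 8934 = \left(- \frac{1}{2} - 40\right) + 8934 = - \frac{81}{2} + 8934 = \frac{17787}{2}$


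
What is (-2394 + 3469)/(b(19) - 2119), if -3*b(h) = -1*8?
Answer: -3225/6349 ≈ -0.50795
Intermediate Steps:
b(h) = 8/3 (b(h) = -(-1)*8/3 = -⅓*(-8) = 8/3)
(-2394 + 3469)/(b(19) - 2119) = (-2394 + 3469)/(8/3 - 2119) = 1075/(-6349/3) = 1075*(-3/6349) = -3225/6349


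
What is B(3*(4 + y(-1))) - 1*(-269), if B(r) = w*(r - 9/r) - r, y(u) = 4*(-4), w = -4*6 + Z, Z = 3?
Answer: 4223/4 ≈ 1055.8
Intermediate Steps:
w = -21 (w = -4*6 + 3 = -24 + 3 = -21)
y(u) = -16
B(r) = -22*r + 189/r (B(r) = -21*(r - 9/r) - r = (-21*r + 189/r) - r = -22*r + 189/r)
B(3*(4 + y(-1))) - 1*(-269) = (-66*(4 - 16) + 189/((3*(4 - 16)))) - 1*(-269) = (-66*(-12) + 189/((3*(-12)))) + 269 = (-22*(-36) + 189/(-36)) + 269 = (792 + 189*(-1/36)) + 269 = (792 - 21/4) + 269 = 3147/4 + 269 = 4223/4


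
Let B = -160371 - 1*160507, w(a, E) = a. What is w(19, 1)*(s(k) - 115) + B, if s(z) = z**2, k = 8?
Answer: -321847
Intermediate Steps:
B = -320878 (B = -160371 - 160507 = -320878)
w(19, 1)*(s(k) - 115) + B = 19*(8**2 - 115) - 320878 = 19*(64 - 115) - 320878 = 19*(-51) - 320878 = -969 - 320878 = -321847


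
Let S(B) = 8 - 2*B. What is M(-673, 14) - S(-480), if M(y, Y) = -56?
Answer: -1024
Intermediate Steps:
M(-673, 14) - S(-480) = -56 - (8 - 2*(-480)) = -56 - (8 + 960) = -56 - 1*968 = -56 - 968 = -1024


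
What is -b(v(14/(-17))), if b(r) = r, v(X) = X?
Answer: 14/17 ≈ 0.82353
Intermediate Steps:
-b(v(14/(-17))) = -14/(-17) = -14*(-1)/17 = -1*(-14/17) = 14/17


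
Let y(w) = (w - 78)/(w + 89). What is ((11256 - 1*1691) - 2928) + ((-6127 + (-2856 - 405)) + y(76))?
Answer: -453917/165 ≈ -2751.0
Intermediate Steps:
y(w) = (-78 + w)/(89 + w)
((11256 - 1*1691) - 2928) + ((-6127 + (-2856 - 405)) + y(76)) = ((11256 - 1*1691) - 2928) + ((-6127 + (-2856 - 405)) + (-78 + 76)/(89 + 76)) = ((11256 - 1691) - 2928) + ((-6127 - 3261) - 2/165) = (9565 - 2928) + (-9388 + (1/165)*(-2)) = 6637 + (-9388 - 2/165) = 6637 - 1549022/165 = -453917/165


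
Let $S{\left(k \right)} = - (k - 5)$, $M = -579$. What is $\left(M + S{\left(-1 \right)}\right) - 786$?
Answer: $-1359$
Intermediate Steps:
$S{\left(k \right)} = 5 - k$ ($S{\left(k \right)} = - (-5 + k) = 5 - k$)
$\left(M + S{\left(-1 \right)}\right) - 786 = \left(-579 + \left(5 - -1\right)\right) - 786 = \left(-579 + \left(5 + 1\right)\right) - 786 = \left(-579 + 6\right) - 786 = -573 - 786 = -1359$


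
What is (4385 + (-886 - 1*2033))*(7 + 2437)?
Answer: 3582904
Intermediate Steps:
(4385 + (-886 - 1*2033))*(7 + 2437) = (4385 + (-886 - 2033))*2444 = (4385 - 2919)*2444 = 1466*2444 = 3582904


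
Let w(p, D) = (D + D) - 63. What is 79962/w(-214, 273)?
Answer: 26654/161 ≈ 165.55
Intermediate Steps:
w(p, D) = -63 + 2*D (w(p, D) = 2*D - 63 = -63 + 2*D)
79962/w(-214, 273) = 79962/(-63 + 2*273) = 79962/(-63 + 546) = 79962/483 = 79962*(1/483) = 26654/161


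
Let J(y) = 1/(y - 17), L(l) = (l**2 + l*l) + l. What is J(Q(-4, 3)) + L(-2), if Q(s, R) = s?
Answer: 125/21 ≈ 5.9524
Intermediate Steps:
L(l) = l + 2*l**2 (L(l) = (l**2 + l**2) + l = 2*l**2 + l = l + 2*l**2)
J(y) = 1/(-17 + y)
J(Q(-4, 3)) + L(-2) = 1/(-17 - 4) - 2*(1 + 2*(-2)) = 1/(-21) - 2*(1 - 4) = -1/21 - 2*(-3) = -1/21 + 6 = 125/21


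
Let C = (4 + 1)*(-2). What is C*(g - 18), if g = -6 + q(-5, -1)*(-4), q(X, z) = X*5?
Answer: -760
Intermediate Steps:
q(X, z) = 5*X
g = 94 (g = -6 + (5*(-5))*(-4) = -6 - 25*(-4) = -6 + 100 = 94)
C = -10 (C = 5*(-2) = -10)
C*(g - 18) = -10*(94 - 18) = -10*76 = -760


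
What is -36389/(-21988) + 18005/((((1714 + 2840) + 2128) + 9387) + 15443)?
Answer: 29665079/13324728 ≈ 2.2263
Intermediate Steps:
-36389/(-21988) + 18005/((((1714 + 2840) + 2128) + 9387) + 15443) = -36389*(-1/21988) + 18005/(((4554 + 2128) + 9387) + 15443) = 36389/21988 + 18005/((6682 + 9387) + 15443) = 36389/21988 + 18005/(16069 + 15443) = 36389/21988 + 18005/31512 = 36389/21988 + 18005*(1/31512) = 36389/21988 + 1385/2424 = 29665079/13324728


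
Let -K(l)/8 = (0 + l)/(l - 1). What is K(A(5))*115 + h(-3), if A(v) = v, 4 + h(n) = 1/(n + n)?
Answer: -6925/6 ≈ -1154.2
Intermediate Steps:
h(n) = -4 + 1/(2*n) (h(n) = -4 + 1/(n + n) = -4 + 1/(2*n))
K(l) = -8*l/(-1 + l) (K(l) = -8*(0 + l)/(l - 1) = -8*l/(-1 + l))
K(A(5))*115 + h(-3) = -8*5/(-1 + 5)*115 + (-4 + (½)/(-3)) = -8*5/4*115 + (-4 + (½)*(-⅓)) = -8*5*¼*115 + (-4 - ⅙) = -10*115 - 25/6 = -1150 - 25/6 = -6925/6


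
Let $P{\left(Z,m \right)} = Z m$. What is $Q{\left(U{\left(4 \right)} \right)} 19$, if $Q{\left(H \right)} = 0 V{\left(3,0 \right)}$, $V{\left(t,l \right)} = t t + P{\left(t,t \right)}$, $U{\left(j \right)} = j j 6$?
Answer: $0$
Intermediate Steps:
$U{\left(j \right)} = 6 j^{2}$ ($U{\left(j \right)} = j^{2} \cdot 6 = 6 j^{2}$)
$V{\left(t,l \right)} = 2 t^{2}$ ($V{\left(t,l \right)} = t t + t t = t^{2} + t^{2} = 2 t^{2}$)
$Q{\left(H \right)} = 0$ ($Q{\left(H \right)} = 0 \cdot 2 \cdot 3^{2} = 0 \cdot 2 \cdot 9 = 0 \cdot 18 = 0$)
$Q{\left(U{\left(4 \right)} \right)} 19 = 0 \cdot 19 = 0$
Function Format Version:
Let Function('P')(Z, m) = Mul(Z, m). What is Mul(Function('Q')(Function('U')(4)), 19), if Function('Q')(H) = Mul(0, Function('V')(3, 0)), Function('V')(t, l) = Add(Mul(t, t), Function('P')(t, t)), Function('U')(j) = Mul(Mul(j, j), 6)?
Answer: 0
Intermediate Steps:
Function('U')(j) = Mul(6, Pow(j, 2)) (Function('U')(j) = Mul(Pow(j, 2), 6) = Mul(6, Pow(j, 2)))
Function('V')(t, l) = Mul(2, Pow(t, 2)) (Function('V')(t, l) = Add(Mul(t, t), Mul(t, t)) = Add(Pow(t, 2), Pow(t, 2)) = Mul(2, Pow(t, 2)))
Function('Q')(H) = 0 (Function('Q')(H) = Mul(0, Mul(2, Pow(3, 2))) = Mul(0, Mul(2, 9)) = Mul(0, 18) = 0)
Mul(Function('Q')(Function('U')(4)), 19) = Mul(0, 19) = 0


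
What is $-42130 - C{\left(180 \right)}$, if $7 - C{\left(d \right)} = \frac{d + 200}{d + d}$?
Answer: $- \frac{758447}{18} \approx -42136.0$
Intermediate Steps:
$C{\left(d \right)} = 7 - \frac{200 + d}{2 d}$ ($C{\left(d \right)} = 7 - \frac{d + 200}{d + d} = 7 - \frac{200 + d}{2 d}$)
$-42130 - C{\left(180 \right)} = -42130 - \left(\frac{13}{2} - \frac{100}{180}\right) = -42130 - \left(\frac{13}{2} - \frac{5}{9}\right) = -42130 - \frac{107}{18} = - \frac{758447}{18}$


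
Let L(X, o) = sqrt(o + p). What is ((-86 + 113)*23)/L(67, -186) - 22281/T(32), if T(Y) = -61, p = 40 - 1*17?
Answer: 22281/61 - 621*I*sqrt(163)/163 ≈ 365.26 - 48.641*I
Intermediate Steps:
p = 23 (p = 40 - 17 = 23)
L(X, o) = sqrt(23 + o) (L(X, o) = sqrt(o + 23) = sqrt(23 + o))
((-86 + 113)*23)/L(67, -186) - 22281/T(32) = ((-86 + 113)*23)/(sqrt(23 - 186)) - 22281/(-61) = (27*23)/(sqrt(-163)) - 22281*(-1/61) = 621/((I*sqrt(163))) + 22281/61 = 621*(-I*sqrt(163)/163) + 22281/61 = -621*I*sqrt(163)/163 + 22281/61 = 22281/61 - 621*I*sqrt(163)/163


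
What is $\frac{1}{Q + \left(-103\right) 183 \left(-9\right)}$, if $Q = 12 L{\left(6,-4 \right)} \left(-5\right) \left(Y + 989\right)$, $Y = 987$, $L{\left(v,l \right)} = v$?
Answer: $- \frac{1}{541719} \approx -1.846 \cdot 10^{-6}$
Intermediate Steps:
$Q = -711360$ ($Q = 12 \cdot 6 \left(-5\right) \left(987 + 989\right) = 72 \left(-5\right) 1976 = \left(-360\right) 1976 = -711360$)
$\frac{1}{Q + \left(-103\right) 183 \left(-9\right)} = \frac{1}{-711360 + \left(-103\right) 183 \left(-9\right)} = \frac{1}{-711360 - -169641} = \frac{1}{-711360 + 169641} = \frac{1}{-541719} = - \frac{1}{541719}$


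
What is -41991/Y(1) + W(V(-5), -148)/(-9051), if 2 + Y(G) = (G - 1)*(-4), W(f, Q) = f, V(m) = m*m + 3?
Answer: 54294355/2586 ≈ 20996.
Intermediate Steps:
V(m) = 3 + m² (V(m) = m² + 3 = 3 + m²)
Y(G) = 2 - 4*G (Y(G) = -2 + (G - 1)*(-4) = -2 + (-1 + G)*(-4) = -2 + (4 - 4*G) = 2 - 4*G)
-41991/Y(1) + W(V(-5), -148)/(-9051) = -41991/(2 - 4*1) + (3 + (-5)²)/(-9051) = -41991/(2 - 4) + (3 + 25)*(-1/9051) = -41991/(-2) + 28*(-1/9051) = -41991*(-½) - 4/1293 = 41991/2 - 4/1293 = 54294355/2586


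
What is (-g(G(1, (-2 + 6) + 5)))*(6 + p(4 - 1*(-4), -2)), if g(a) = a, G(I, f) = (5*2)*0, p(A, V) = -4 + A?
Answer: 0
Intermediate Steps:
G(I, f) = 0 (G(I, f) = 10*0 = 0)
(-g(G(1, (-2 + 6) + 5)))*(6 + p(4 - 1*(-4), -2)) = (-1*0)*(6 + (-4 + (4 - 1*(-4)))) = 0*(6 + (-4 + (4 + 4))) = 0*(6 + (-4 + 8)) = 0*(6 + 4) = 0*10 = 0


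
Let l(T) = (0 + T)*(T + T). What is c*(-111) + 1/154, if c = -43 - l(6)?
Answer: 1965811/154 ≈ 12765.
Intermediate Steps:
l(T) = 2*T² (l(T) = T*(2*T) = 2*T²)
c = -115 (c = -43 - 2*6² = -43 - 2*36 = -43 - 1*72 = -43 - 72 = -115)
c*(-111) + 1/154 = -115*(-111) + 1/154 = 12765 + 1/154 = 1965811/154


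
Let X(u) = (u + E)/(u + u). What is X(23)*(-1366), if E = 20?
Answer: -29369/23 ≈ -1276.9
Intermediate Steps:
X(u) = (20 + u)/(2*u) (X(u) = (u + 20)/(u + u) = (20 + u)/((2*u)) = (20 + u)*(1/(2*u)) = (20 + u)/(2*u))
X(23)*(-1366) = ((1/2)*(20 + 23)/23)*(-1366) = ((1/2)*(1/23)*43)*(-1366) = (43/46)*(-1366) = -29369/23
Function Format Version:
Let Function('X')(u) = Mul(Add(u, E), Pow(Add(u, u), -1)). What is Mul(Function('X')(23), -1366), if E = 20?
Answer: Rational(-29369, 23) ≈ -1276.9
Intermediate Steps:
Function('X')(u) = Mul(Rational(1, 2), Pow(u, -1), Add(20, u)) (Function('X')(u) = Mul(Add(u, 20), Pow(Add(u, u), -1)) = Mul(Add(20, u), Pow(Mul(2, u), -1)) = Mul(Add(20, u), Mul(Rational(1, 2), Pow(u, -1))) = Mul(Rational(1, 2), Pow(u, -1), Add(20, u)))
Mul(Function('X')(23), -1366) = Mul(Mul(Rational(1, 2), Pow(23, -1), Add(20, 23)), -1366) = Mul(Mul(Rational(1, 2), Rational(1, 23), 43), -1366) = Mul(Rational(43, 46), -1366) = Rational(-29369, 23)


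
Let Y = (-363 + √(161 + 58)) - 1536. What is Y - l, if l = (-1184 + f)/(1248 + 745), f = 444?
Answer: -3783967/1993 + √219 ≈ -1883.8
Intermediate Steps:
l = -740/1993 (l = (-1184 + 444)/(1248 + 745) = -740/1993 ≈ -0.37130)
Y = -1899 + √219 (Y = (-363 + √219) - 1536 = -1899 + √219 ≈ -1884.2)
Y - l = (-1899 + √219) - 1*(-740/1993) = (-1899 + √219) + 740/1993 = -3783967/1993 + √219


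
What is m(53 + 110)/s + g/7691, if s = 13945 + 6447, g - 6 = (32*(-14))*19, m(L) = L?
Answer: -172200719/156834872 ≈ -1.0980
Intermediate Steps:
g = -8506 (g = 6 + (32*(-14))*19 = 6 - 448*19 = 6 - 8512 = -8506)
s = 20392
m(53 + 110)/s + g/7691 = (53 + 110)/20392 - 8506/7691 = 163*(1/20392) - 8506*1/7691 = 163/20392 - 8506/7691 = -172200719/156834872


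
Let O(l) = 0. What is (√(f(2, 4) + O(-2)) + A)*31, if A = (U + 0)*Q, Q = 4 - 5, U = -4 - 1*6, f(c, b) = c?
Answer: 310 + 31*√2 ≈ 353.84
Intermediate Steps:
U = -10 (U = -4 - 6 = -10)
Q = -1
A = 10 (A = (-10 + 0)*(-1) = -10*(-1) = 10)
(√(f(2, 4) + O(-2)) + A)*31 = (√(2 + 0) + 10)*31 = (√2 + 10)*31 = (10 + √2)*31 = 310 + 31*√2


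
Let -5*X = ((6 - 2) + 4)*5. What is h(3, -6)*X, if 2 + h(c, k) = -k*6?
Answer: -272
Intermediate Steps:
h(c, k) = -2 - 6*k (h(c, k) = -2 - k*6 = -2 - 6*k)
X = -8 (X = -((6 - 2) + 4)*5/5 = -(4 + 4)*5/5 = -8*5/5 = -⅕*40 = -8)
h(3, -6)*X = (-2 - 6*(-6))*(-8) = (-2 + 36)*(-8) = 34*(-8) = -272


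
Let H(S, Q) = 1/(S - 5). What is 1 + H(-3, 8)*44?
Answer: -9/2 ≈ -4.5000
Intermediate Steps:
H(S, Q) = 1/(-5 + S)
1 + H(-3, 8)*44 = 1 + 44/(-5 - 3) = 1 + 44/(-8) = 1 - 1/8*44 = 1 - 11/2 = -9/2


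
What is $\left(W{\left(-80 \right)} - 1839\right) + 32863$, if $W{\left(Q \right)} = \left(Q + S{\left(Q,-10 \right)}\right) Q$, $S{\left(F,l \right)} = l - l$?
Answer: $37424$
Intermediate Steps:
$S{\left(F,l \right)} = 0$
$W{\left(Q \right)} = Q^{2}$ ($W{\left(Q \right)} = \left(Q + 0\right) Q = Q Q = Q^{2}$)
$\left(W{\left(-80 \right)} - 1839\right) + 32863 = \left(\left(-80\right)^{2} - 1839\right) + 32863 = \left(6400 - 1839\right) + 32863 = 4561 + 32863 = 37424$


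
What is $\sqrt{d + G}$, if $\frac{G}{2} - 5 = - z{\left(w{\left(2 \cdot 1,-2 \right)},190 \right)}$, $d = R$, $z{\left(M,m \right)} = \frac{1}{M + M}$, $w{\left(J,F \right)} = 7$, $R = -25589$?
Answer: $\frac{i \sqrt{1253378}}{7} \approx 159.93 i$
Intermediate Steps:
$z{\left(M,m \right)} = \frac{1}{2 M}$
$d = -25589$
$G = \frac{69}{7}$ ($G = 10 + 2 \left(- \frac{1}{2 \cdot 7}\right) = 10 + 2 \left(\left(-1\right) \frac{1}{14}\right) = 10 + 2 \left(- \frac{1}{14}\right) = 10 - \frac{1}{7} = \frac{69}{7} \approx 9.8571$)
$\sqrt{d + G} = \sqrt{-25589 + \frac{69}{7}} = \sqrt{- \frac{179054}{7}} = \frac{i \sqrt{1253378}}{7}$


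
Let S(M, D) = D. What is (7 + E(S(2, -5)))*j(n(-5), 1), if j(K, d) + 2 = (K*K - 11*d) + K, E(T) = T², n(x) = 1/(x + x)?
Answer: -10472/25 ≈ -418.88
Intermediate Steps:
n(x) = 1/(2*x)
j(K, d) = -2 + K + K² - 11*d (j(K, d) = -2 + ((K*K - 11*d) + K) = -2 + ((K² - 11*d) + K) = -2 + (K + K² - 11*d) = -2 + K + K² - 11*d)
(7 + E(S(2, -5)))*j(n(-5), 1) = (7 + (-5)²)*(-2 + (½)/(-5) + ((½)/(-5))² - 11*1) = (7 + 25)*(-2 + (½)*(-⅕) + ((½)*(-⅕))² - 11) = 32*(-2 - ⅒ + (-⅒)² - 11) = 32*(-2 - ⅒ + 1/100 - 11) = 32*(-1309/100) = -10472/25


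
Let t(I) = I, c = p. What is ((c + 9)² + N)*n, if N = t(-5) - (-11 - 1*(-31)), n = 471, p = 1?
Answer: 35325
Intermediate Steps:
c = 1
N = -25 (N = -5 - (-11 - 1*(-31)) = -5 - (-11 + 31) = -5 - 1*20 = -5 - 20 = -25)
((c + 9)² + N)*n = ((1 + 9)² - 25)*471 = (10² - 25)*471 = (100 - 25)*471 = 75*471 = 35325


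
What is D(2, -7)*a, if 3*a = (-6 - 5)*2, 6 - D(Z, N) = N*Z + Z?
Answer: -132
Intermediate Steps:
D(Z, N) = 6 - Z - N*Z (D(Z, N) = 6 - (N*Z + Z) = 6 - (Z + N*Z) = 6 + (-Z - N*Z) = 6 - Z - N*Z)
a = -22/3 (a = ((-6 - 5)*2)/3 = (-11*2)/3 = (1/3)*(-22) = -22/3 ≈ -7.3333)
D(2, -7)*a = (6 - 1*2 - 1*(-7)*2)*(-22/3) = (6 - 2 + 14)*(-22/3) = 18*(-22/3) = -132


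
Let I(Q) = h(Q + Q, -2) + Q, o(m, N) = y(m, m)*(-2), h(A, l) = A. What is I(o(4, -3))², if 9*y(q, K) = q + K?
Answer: 256/9 ≈ 28.444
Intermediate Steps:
y(q, K) = K/9 + q/9 (y(q, K) = (q + K)/9 = (K + q)/9 = K/9 + q/9)
o(m, N) = -4*m/9 (o(m, N) = (m/9 + m/9)*(-2) = (2*m/9)*(-2) = -4*m/9)
I(Q) = 3*Q (I(Q) = (Q + Q) + Q = 2*Q + Q = 3*Q)
I(o(4, -3))² = (3*(-4/9*4))² = (3*(-16/9))² = (-16/3)² = 256/9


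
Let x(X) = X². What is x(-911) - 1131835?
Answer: -301914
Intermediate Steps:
x(-911) - 1131835 = (-911)² - 1131835 = 829921 - 1131835 = -301914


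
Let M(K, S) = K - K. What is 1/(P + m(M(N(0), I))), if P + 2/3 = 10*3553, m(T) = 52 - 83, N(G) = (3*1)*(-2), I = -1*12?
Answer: 3/106495 ≈ 2.8170e-5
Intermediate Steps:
I = -12
N(G) = -6 (N(G) = 3*(-2) = -6)
M(K, S) = 0
m(T) = -31
P = 106588/3 (P = -⅔ + 10*3553 = -⅔ + 35530 = 106588/3 ≈ 35529.)
1/(P + m(M(N(0), I))) = 1/(106588/3 - 31) = 1/(106495/3) = 3/106495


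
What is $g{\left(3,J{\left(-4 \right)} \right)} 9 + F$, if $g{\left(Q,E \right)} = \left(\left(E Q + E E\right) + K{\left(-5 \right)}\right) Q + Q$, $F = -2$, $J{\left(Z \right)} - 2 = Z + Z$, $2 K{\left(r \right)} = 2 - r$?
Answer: $\frac{1211}{2} \approx 605.5$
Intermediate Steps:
$K{\left(r \right)} = 1 - \frac{r}{2}$ ($K{\left(r \right)} = \frac{2 - r}{2} = 1 - \frac{r}{2}$)
$J{\left(Z \right)} = 2 + 2 Z$ ($J{\left(Z \right)} = 2 + \left(Z + Z\right) = 2 + 2 Z$)
$g{\left(Q,E \right)} = Q + Q \left(\frac{7}{2} + E^{2} + E Q\right)$ ($g{\left(Q,E \right)} = \left(\left(E Q + E E\right) + \left(1 - - \frac{5}{2}\right)\right) Q + Q = \left(\left(E Q + E^{2}\right) + \left(1 + \frac{5}{2}\right)\right) Q + Q = \left(\left(E^{2} + E Q\right) + \frac{7}{2}\right) Q + Q = \left(\frac{7}{2} + E^{2} + E Q\right) Q + Q = Q \left(\frac{7}{2} + E^{2} + E Q\right) + Q = Q + Q \left(\frac{7}{2} + E^{2} + E Q\right)$)
$g{\left(3,J{\left(-4 \right)} \right)} 9 + F = \frac{1}{2} \cdot 3 \left(9 + 2 \left(2 + 2 \left(-4\right)\right)^{2} + 2 \left(2 + 2 \left(-4\right)\right) 3\right) 9 - 2 = \frac{1}{2} \cdot 3 \left(9 + 2 \left(2 - 8\right)^{2} + 2 \left(2 - 8\right) 3\right) 9 - 2 = \frac{1}{2} \cdot 3 \left(9 + 2 \left(-6\right)^{2} + 2 \left(-6\right) 3\right) 9 - 2 = \frac{1}{2} \cdot 3 \left(9 + 2 \cdot 36 - 36\right) 9 - 2 = \frac{1}{2} \cdot 3 \left(9 + 72 - 36\right) 9 - 2 = \frac{1}{2} \cdot 3 \cdot 45 \cdot 9 - 2 = \frac{135}{2} \cdot 9 - 2 = \frac{1215}{2} - 2 = \frac{1211}{2}$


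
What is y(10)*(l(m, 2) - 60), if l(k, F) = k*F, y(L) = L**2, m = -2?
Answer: -6400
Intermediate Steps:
l(k, F) = F*k
y(10)*(l(m, 2) - 60) = 10**2*(2*(-2) - 60) = 100*(-4 - 60) = 100*(-64) = -6400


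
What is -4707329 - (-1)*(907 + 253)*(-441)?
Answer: -5218889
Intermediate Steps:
-4707329 - (-1)*(907 + 253)*(-441) = -4707329 - (-1)*1160*(-441) = -4707329 - (-1)*(-511560) = -4707329 - 1*511560 = -4707329 - 511560 = -5218889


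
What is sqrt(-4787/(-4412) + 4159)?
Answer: sqrt(20244787385)/2206 ≈ 64.499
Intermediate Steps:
sqrt(-4787/(-4412) + 4159) = sqrt(-4787*(-1/4412) + 4159) = sqrt(4787/4412 + 4159) = sqrt(18354295/4412) = sqrt(20244787385)/2206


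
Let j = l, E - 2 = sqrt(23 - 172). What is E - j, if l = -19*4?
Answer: 78 + I*sqrt(149) ≈ 78.0 + 12.207*I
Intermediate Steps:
E = 2 + I*sqrt(149) (E = 2 + sqrt(23 - 172) = 2 + sqrt(-149) = 2 + I*sqrt(149) ≈ 2.0 + 12.207*I)
l = -76
j = -76
E - j = (2 + I*sqrt(149)) - 1*(-76) = (2 + I*sqrt(149)) + 76 = 78 + I*sqrt(149)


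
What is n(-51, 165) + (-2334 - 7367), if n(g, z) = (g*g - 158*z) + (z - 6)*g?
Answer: -41279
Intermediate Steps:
n(g, z) = g**2 - 158*z + g*(-6 + z) (n(g, z) = (g**2 - 158*z) + (-6 + z)*g = (g**2 - 158*z) + g*(-6 + z) = g**2 - 158*z + g*(-6 + z))
n(-51, 165) + (-2334 - 7367) = ((-51)**2 - 158*165 - 6*(-51) - 51*165) + (-2334 - 7367) = (2601 - 26070 + 306 - 8415) - 9701 = -31578 - 9701 = -41279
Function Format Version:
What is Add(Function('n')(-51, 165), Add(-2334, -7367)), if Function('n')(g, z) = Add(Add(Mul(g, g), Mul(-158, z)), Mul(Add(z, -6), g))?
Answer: -41279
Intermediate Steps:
Function('n')(g, z) = Add(Pow(g, 2), Mul(-158, z), Mul(g, Add(-6, z))) (Function('n')(g, z) = Add(Add(Pow(g, 2), Mul(-158, z)), Mul(Add(-6, z), g)) = Add(Add(Pow(g, 2), Mul(-158, z)), Mul(g, Add(-6, z))) = Add(Pow(g, 2), Mul(-158, z), Mul(g, Add(-6, z))))
Add(Function('n')(-51, 165), Add(-2334, -7367)) = Add(Add(Pow(-51, 2), Mul(-158, 165), Mul(-6, -51), Mul(-51, 165)), Add(-2334, -7367)) = Add(Add(2601, -26070, 306, -8415), -9701) = Add(-31578, -9701) = -41279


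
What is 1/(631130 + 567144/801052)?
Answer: 200263/126392128976 ≈ 1.5845e-6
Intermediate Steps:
1/(631130 + 567144/801052) = 1/(631130 + 567144*(1/801052)) = 1/(631130 + 141786/200263) = 1/(126392128976/200263) = 200263/126392128976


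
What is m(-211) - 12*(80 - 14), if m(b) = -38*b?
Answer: 7226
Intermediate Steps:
m(-211) - 12*(80 - 14) = -38*(-211) - 12*(80 - 14) = 8018 - 12*66 = 8018 - 792 = 7226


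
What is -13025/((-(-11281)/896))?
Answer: -11670400/11281 ≈ -1034.5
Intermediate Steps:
-13025/((-(-11281)/896)) = -13025/((-29*(-389/896))) = -13025/11281/896 = -13025*896/11281 = -11670400/11281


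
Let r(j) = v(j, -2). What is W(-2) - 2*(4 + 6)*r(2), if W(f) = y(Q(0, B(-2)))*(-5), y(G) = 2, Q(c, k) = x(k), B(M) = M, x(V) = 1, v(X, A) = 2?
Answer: -50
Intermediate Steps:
Q(c, k) = 1
r(j) = 2
W(f) = -10 (W(f) = 2*(-5) = -10)
W(-2) - 2*(4 + 6)*r(2) = -10 - 2*(4 + 6)*2 = -10 - 20*2 = -10 - 2*20 = -10 - 40 = -50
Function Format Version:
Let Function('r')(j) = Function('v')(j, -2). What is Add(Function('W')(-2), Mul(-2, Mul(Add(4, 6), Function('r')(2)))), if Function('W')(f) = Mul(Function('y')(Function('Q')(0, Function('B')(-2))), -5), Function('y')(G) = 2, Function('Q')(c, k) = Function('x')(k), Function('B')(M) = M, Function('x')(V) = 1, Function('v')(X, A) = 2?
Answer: -50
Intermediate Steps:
Function('Q')(c, k) = 1
Function('r')(j) = 2
Function('W')(f) = -10 (Function('W')(f) = Mul(2, -5) = -10)
Add(Function('W')(-2), Mul(-2, Mul(Add(4, 6), Function('r')(2)))) = Add(-10, Mul(-2, Mul(Add(4, 6), 2))) = Add(-10, Mul(-2, Mul(10, 2))) = Add(-10, Mul(-2, 20)) = Add(-10, -40) = -50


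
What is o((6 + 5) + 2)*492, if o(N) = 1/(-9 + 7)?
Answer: -246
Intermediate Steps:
o(N) = -½ (o(N) = 1/(-2) = -½)
o((6 + 5) + 2)*492 = -½*492 = -246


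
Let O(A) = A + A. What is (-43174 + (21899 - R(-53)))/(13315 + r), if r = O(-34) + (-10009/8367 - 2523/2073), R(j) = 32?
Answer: -123188487279/76574862593 ≈ -1.6087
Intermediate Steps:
O(A) = 2*A
r = -407101462/5781597 (r = 2*(-34) + (-10009/8367 - 2523/2073) = -68 + (-10009*1/8367 - 2523*1/2073) = -68 + (-10009/8367 - 841/691) = -68 - 13952866/5781597 = -407101462/5781597 ≈ -70.413)
(-43174 + (21899 - R(-53)))/(13315 + r) = (-43174 + (21899 - 1*32))/(13315 - 407101462/5781597) = (-43174 + (21899 - 32))/(76574862593/5781597) = (-43174 + 21867)*(5781597/76574862593) = -21307*5781597/76574862593 = -123188487279/76574862593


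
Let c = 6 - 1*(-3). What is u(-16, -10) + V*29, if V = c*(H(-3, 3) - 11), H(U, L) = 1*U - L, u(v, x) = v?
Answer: -4453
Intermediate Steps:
H(U, L) = U - L
c = 9 (c = 6 + 3 = 9)
V = -153 (V = 9*((-3 - 1*3) - 11) = 9*((-3 - 3) - 11) = 9*(-6 - 11) = 9*(-17) = -153)
u(-16, -10) + V*29 = -16 - 153*29 = -16 - 4437 = -4453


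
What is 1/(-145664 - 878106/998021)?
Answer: -998021/145376609050 ≈ -6.8651e-6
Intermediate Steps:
1/(-145664 - 878106/998021) = 1/(-145376609050/998021) = -998021/145376609050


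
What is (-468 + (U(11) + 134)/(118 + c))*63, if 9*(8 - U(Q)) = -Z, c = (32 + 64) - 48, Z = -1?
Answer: -4885405/166 ≈ -29430.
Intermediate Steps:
c = 48 (c = 96 - 48 = 48)
U(Q) = 71/9 (U(Q) = 8 - (-1)*(-1)/9 = 8 - 1/9*1 = 8 - 1/9 = 71/9)
(-468 + (U(11) + 134)/(118 + c))*63 = (-468 + (71/9 + 134)/(118 + 48))*63 = (-468 + (1277/9)/166)*63 = (-468 + (1277/9)*(1/166))*63 = (-468 + 1277/1494)*63 = -697915/1494*63 = -4885405/166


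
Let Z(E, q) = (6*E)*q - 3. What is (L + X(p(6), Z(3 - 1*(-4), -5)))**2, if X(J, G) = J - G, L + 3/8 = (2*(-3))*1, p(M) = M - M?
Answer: 2732409/64 ≈ 42694.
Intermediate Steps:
p(M) = 0
L = -51/8 (L = -3/8 + (2*(-3))*1 = -3/8 - 6*1 = -3/8 - 6 = -51/8 ≈ -6.3750)
Z(E, q) = -3 + 6*E*q (Z(E, q) = 6*E*q - 3 = -3 + 6*E*q)
(L + X(p(6), Z(3 - 1*(-4), -5)))**2 = (-51/8 + (0 - (-3 + 6*(3 - 1*(-4))*(-5))))**2 = (-51/8 + (0 - (-3 + 6*(3 + 4)*(-5))))**2 = (-51/8 + (0 - (-3 + 6*7*(-5))))**2 = (-51/8 + (0 - (-3 - 210)))**2 = (-51/8 + (0 - 1*(-213)))**2 = (-51/8 + (0 + 213))**2 = (-51/8 + 213)**2 = (1653/8)**2 = 2732409/64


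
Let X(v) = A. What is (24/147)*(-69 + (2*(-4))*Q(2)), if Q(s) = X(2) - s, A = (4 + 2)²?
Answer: -2728/49 ≈ -55.673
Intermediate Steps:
A = 36 (A = 6² = 36)
X(v) = 36
Q(s) = 36 - s
(24/147)*(-69 + (2*(-4))*Q(2)) = (24/147)*(-69 + (2*(-4))*(36 - 1*2)) = (24*(1/147))*(-69 - 8*(36 - 2)) = 8*(-69 - 8*34)/49 = 8*(-69 - 272)/49 = (8/49)*(-341) = -2728/49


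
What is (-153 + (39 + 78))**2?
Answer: 1296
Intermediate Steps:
(-153 + (39 + 78))**2 = (-153 + 117)**2 = (-36)**2 = 1296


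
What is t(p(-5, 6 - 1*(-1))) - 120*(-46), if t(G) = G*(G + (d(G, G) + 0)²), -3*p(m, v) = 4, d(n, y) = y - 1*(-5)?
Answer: 148604/27 ≈ 5503.9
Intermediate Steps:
d(n, y) = 5 + y (d(n, y) = y + 5 = 5 + y)
p(m, v) = -4/3 (p(m, v) = -⅓*4 = -4/3)
t(G) = G*(G + (5 + G)²) (t(G) = G*(G + ((5 + G) + 0)²) = G*(G + (5 + G)²))
t(p(-5, 6 - 1*(-1))) - 120*(-46) = -4*(-4/3 + (5 - 4/3)²)/3 - 120*(-46) = -4*(-4/3 + (11/3)²)/3 + 5520 = -4*(-4/3 + 121/9)/3 + 5520 = -4/3*109/9 + 5520 = -436/27 + 5520 = 148604/27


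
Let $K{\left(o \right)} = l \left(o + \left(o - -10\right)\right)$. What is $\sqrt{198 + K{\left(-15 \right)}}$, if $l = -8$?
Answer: $\sqrt{358} \approx 18.921$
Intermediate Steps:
$K{\left(o \right)} = -80 - 16 o$ ($K{\left(o \right)} = - 8 \left(o + \left(o - -10\right)\right) = - 8 \left(o + \left(o + 10\right)\right) = - 8 \left(o + \left(10 + o\right)\right) = - 8 \left(10 + 2 o\right) = -80 - 16 o$)
$\sqrt{198 + K{\left(-15 \right)}} = \sqrt{198 - -160} = \sqrt{198 + \left(-80 + 240\right)} = \sqrt{198 + 160} = \sqrt{358}$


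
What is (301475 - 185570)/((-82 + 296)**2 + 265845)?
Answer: 115905/311641 ≈ 0.37192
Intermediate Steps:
(301475 - 185570)/((-82 + 296)**2 + 265845) = 115905/(214**2 + 265845) = 115905/(45796 + 265845) = 115905/311641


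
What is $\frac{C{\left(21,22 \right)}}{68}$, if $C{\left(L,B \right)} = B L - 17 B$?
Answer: $\frac{22}{17} \approx 1.2941$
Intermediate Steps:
$C{\left(L,B \right)} = - 17 B + B L$
$\frac{C{\left(21,22 \right)}}{68} = \frac{22 \left(-17 + 21\right)}{68} = 22 \cdot 4 \cdot \frac{1}{68} = 88 \cdot \frac{1}{68} = \frac{22}{17}$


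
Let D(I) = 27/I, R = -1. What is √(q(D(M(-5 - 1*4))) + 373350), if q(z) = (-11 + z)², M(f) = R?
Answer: √374794 ≈ 612.20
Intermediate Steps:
M(f) = -1
√(q(D(M(-5 - 1*4))) + 373350) = √((-11 + 27/(-1))² + 373350) = √((-11 + 27*(-1))² + 373350) = √((-11 - 27)² + 373350) = √((-38)² + 373350) = √(1444 + 373350) = √374794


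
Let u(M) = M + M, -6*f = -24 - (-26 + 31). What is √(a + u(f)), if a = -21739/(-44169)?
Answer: √19818895314/44169 ≈ 3.1873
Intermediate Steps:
f = 29/6 (f = -(-24 - (-26 + 31))/6 = -(-24 - 1*5)/6 = -(-24 - 5)/6 = -⅙*(-29) = 29/6 ≈ 4.8333)
u(M) = 2*M
a = 21739/44169 (a = -21739*(-1/44169) = 21739/44169 ≈ 0.49218)
√(a + u(f)) = √(21739/44169 + 2*(29/6)) = √(21739/44169 + 29/3) = √(448706/44169) = √19818895314/44169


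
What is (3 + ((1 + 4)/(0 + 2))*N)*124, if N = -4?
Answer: -868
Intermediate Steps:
(3 + ((1 + 4)/(0 + 2))*N)*124 = (3 + ((1 + 4)/(0 + 2))*(-4))*124 = (3 + (5/2)*(-4))*124 = (3 - 10)*124 = -7*124 = -868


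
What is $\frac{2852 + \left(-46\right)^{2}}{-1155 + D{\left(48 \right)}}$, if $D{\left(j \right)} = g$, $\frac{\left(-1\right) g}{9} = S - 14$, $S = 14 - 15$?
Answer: $- \frac{414}{85} \approx -4.8706$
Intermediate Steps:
$S = -1$ ($S = 14 - 15 = -1$)
$g = 135$ ($g = - 9 \left(-1 - 14\right) = \left(-9\right) \left(-15\right) = 135$)
$D{\left(j \right)} = 135$
$\frac{2852 + \left(-46\right)^{2}}{-1155 + D{\left(48 \right)}} = \frac{2852 + \left(-46\right)^{2}}{-1155 + 135} = \frac{2852 + 2116}{-1020} = 4968 \left(- \frac{1}{1020}\right) = - \frac{414}{85}$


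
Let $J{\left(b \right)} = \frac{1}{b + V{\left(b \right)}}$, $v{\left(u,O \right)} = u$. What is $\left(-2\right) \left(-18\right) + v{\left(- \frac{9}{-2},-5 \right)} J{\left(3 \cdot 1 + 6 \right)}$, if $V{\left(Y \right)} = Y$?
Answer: $\frac{145}{4} \approx 36.25$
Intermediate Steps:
$J{\left(b \right)} = \frac{1}{2 b}$ ($J{\left(b \right)} = \frac{1}{b + b} = \frac{1}{2 b}$)
$\left(-2\right) \left(-18\right) + v{\left(- \frac{9}{-2},-5 \right)} J{\left(3 \cdot 1 + 6 \right)} = \left(-2\right) \left(-18\right) + - \frac{9}{-2} \frac{1}{2 \left(3 \cdot 1 + 6\right)} = 36 + \left(-9\right) \left(- \frac{1}{2}\right) \frac{1}{2 \left(3 + 6\right)} = 36 + \frac{9 \frac{1}{2 \cdot 9}}{2} = 36 + \frac{9 \cdot \frac{1}{2} \cdot \frac{1}{9}}{2} = 36 + \frac{9}{2} \cdot \frac{1}{18} = 36 + \frac{1}{4} = \frac{145}{4}$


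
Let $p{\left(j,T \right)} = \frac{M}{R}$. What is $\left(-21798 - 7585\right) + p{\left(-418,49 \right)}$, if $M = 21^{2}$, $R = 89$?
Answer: $- \frac{2614646}{89} \approx -29378.0$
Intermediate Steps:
$M = 441$
$p{\left(j,T \right)} = \frac{441}{89}$
$\left(-21798 - 7585\right) + p{\left(-418,49 \right)} = \left(-21798 - 7585\right) + \frac{441}{89} = -29383 + \frac{441}{89} = - \frac{2614646}{89}$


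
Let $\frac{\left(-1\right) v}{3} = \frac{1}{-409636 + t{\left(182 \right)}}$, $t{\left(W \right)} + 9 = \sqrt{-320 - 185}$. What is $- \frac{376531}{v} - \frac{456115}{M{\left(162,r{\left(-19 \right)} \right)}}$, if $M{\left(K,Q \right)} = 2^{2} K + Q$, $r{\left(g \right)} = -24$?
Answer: $- \frac{32082761087075}{624} + \frac{376531 i \sqrt{505}}{3} \approx -5.1415 \cdot 10^{10} + 2.8205 \cdot 10^{6} i$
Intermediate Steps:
$M{\left(K,Q \right)} = Q + 4 K$ ($M{\left(K,Q \right)} = 4 K + Q = Q + 4 K$)
$t{\left(W \right)} = -9 + i \sqrt{505}$ ($t{\left(W \right)} = -9 + \sqrt{-320 - 185} = -9 + \sqrt{-505} = -9 + i \sqrt{505}$)
$v = - \frac{3}{-409645 + i \sqrt{505}}$ ($v = - \frac{3}{-409636 - \left(9 - i \sqrt{505}\right)} = - \frac{3}{-409645 + i \sqrt{505}} \approx 7.3234 \cdot 10^{-6} + 4.0175 \cdot 10^{-10} i$)
$- \frac{376531}{v} - \frac{456115}{M{\left(162,r{\left(-19 \right)} \right)}} = - \frac{376531}{\frac{245787}{33561805306} + \frac{3 i \sqrt{505}}{167809026530}} - \frac{456115}{-24 + 4 \cdot 162} = - \frac{376531}{\frac{245787}{33561805306} + \frac{3 i \sqrt{505}}{167809026530}} - \frac{456115}{-24 + 648} = - \frac{376531}{\frac{245787}{33561805306} + \frac{3 i \sqrt{505}}{167809026530}} - \frac{456115}{624} = - \frac{456115}{624} - \frac{376531}{\frac{245787}{33561805306} + \frac{3 i \sqrt{505}}{167809026530}}$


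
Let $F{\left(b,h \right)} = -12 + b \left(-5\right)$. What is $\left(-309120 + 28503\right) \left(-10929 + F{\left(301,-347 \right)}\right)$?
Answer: $3492559182$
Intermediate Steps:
$F{\left(b,h \right)} = -12 - 5 b$
$\left(-309120 + 28503\right) \left(-10929 + F{\left(301,-347 \right)}\right) = \left(-309120 + 28503\right) \left(-10929 - 1517\right) = - 280617 \left(-10929 - 1517\right) = \left(-280617\right) \left(-12446\right) = 3492559182$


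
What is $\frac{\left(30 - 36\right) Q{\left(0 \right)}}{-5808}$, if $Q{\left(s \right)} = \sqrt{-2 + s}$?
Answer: $\frac{i \sqrt{2}}{968} \approx 0.001461 i$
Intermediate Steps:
$\frac{\left(30 - 36\right) Q{\left(0 \right)}}{-5808} = \frac{\left(30 - 36\right) \sqrt{-2 + 0}}{-5808} = - 6 \sqrt{-2} \left(- \frac{1}{5808}\right) = - 6 i \sqrt{2} \left(- \frac{1}{5808}\right) = \frac{i \sqrt{2}}{968}$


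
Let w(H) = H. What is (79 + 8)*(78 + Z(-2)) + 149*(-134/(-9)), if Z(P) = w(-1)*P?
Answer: 82606/9 ≈ 9178.4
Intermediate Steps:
Z(P) = -P
(79 + 8)*(78 + Z(-2)) + 149*(-134/(-9)) = (79 + 8)*(78 - 1*(-2)) + 149*(-134/(-9)) = 87*(78 + 2) + 149*(-134*(-⅑)) = 87*80 + 149*(134/9) = 6960 + 19966/9 = 82606/9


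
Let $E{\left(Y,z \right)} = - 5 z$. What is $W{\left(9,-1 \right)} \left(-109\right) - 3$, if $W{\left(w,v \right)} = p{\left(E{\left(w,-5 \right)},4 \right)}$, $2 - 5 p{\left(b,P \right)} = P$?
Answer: $\frac{203}{5} \approx 40.6$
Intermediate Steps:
$p{\left(b,P \right)} = \frac{2}{5} - \frac{P}{5}$
$W{\left(w,v \right)} = - \frac{2}{5}$ ($W{\left(w,v \right)} = \frac{2}{5} - \frac{4}{5} = - \frac{2}{5}$)
$W{\left(9,-1 \right)} \left(-109\right) - 3 = \left(- \frac{2}{5}\right) \left(-109\right) - 3 = \frac{218}{5} - 3 = \frac{203}{5}$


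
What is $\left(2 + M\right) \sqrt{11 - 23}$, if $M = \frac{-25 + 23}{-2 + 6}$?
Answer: $3 i \sqrt{3} \approx 5.1962 i$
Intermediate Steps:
$M = - \frac{1}{2}$ ($M = - \frac{2}{4} = \left(-2\right) \frac{1}{4} = - \frac{1}{2} \approx -0.5$)
$\left(2 + M\right) \sqrt{11 - 23} = \left(2 - \frac{1}{2}\right) \sqrt{11 - 23} = \frac{3 \sqrt{-12}}{2} = \frac{3 \cdot 2 i \sqrt{3}}{2} = 3 i \sqrt{3}$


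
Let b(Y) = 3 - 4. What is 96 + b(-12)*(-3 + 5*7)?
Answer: 64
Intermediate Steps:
b(Y) = -1
96 + b(-12)*(-3 + 5*7) = 96 - (-3 + 5*7) = 96 - (-3 + 35) = 96 - 1*32 = 96 - 32 = 64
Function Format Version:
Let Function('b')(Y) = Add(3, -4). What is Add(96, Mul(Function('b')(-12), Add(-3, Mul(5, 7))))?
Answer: 64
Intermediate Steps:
Function('b')(Y) = -1
Add(96, Mul(Function('b')(-12), Add(-3, Mul(5, 7)))) = Add(96, Mul(-1, Add(-3, Mul(5, 7)))) = Add(96, Mul(-1, Add(-3, 35))) = Add(96, Mul(-1, 32)) = Add(96, -32) = 64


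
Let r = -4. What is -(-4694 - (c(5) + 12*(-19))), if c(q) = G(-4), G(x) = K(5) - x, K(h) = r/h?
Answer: 22346/5 ≈ 4469.2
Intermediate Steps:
K(h) = -4/h
G(x) = -⅘ - x (G(x) = -4/5 - x = -4*⅕ - x = -⅘ - x)
c(q) = 16/5 (c(q) = -⅘ - 1*(-4) = -⅘ + 4 = 16/5)
-(-4694 - (c(5) + 12*(-19))) = -(-4694 - (16/5 + 12*(-19))) = -(-4694 - (16/5 - 228)) = -(-4694 - 1*(-1124/5)) = -(-4694 + 1124/5) = -1*(-22346/5) = 22346/5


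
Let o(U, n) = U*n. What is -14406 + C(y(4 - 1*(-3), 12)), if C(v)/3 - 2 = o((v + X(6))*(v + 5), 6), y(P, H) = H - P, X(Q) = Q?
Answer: -12420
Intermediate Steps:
C(v) = 6 + 18*(5 + v)*(6 + v) (C(v) = 6 + 3*(((v + 6)*(v + 5))*6) = 6 + 3*(((6 + v)*(5 + v))*6) = 6 + 3*(((5 + v)*(6 + v))*6) = 6 + 3*(6*(5 + v)*(6 + v)) = 6 + 18*(5 + v)*(6 + v))
-14406 + C(y(4 - 1*(-3), 12)) = -14406 + (546 + 18*(12 - (4 - 1*(-3)))² + 198*(12 - (4 - 1*(-3)))) = -14406 + (546 + 18*(12 - (4 + 3))² + 198*(12 - (4 + 3))) = -14406 + (546 + 18*(12 - 1*7)² + 198*(12 - 1*7)) = -14406 + (546 + 18*(12 - 7)² + 198*(12 - 7)) = -14406 + (546 + 18*5² + 198*5) = -14406 + (546 + 18*25 + 990) = -14406 + (546 + 450 + 990) = -14406 + 1986 = -12420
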